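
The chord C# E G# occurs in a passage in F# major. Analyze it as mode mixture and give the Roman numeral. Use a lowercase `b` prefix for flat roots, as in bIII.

v

C# is scale degree 5 in F# major. The diatonic chord on degree 5 would be C# (V), but C#–E–G# is the minor chord from F# minor. As a borrowed chord it is labeled v.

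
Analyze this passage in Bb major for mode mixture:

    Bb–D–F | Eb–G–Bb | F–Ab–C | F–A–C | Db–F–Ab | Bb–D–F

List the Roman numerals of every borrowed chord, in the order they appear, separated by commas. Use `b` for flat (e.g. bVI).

The diatonic triads in Bb major are Bb, Cm, Dm, Eb, F, Gm, Adim. Bb–D–F = Bb, Eb–G–Bb = Eb and F–A–C = F all belong to that set. But F–Ab–C is foreign: the diatonic V on degree 5 is F, whereas Fm comes from Bb minor. It is labeled v. Db–F–Ab is not: scale degree 3 in Bb major carries Dm (iii). In Bb minor the chord on that degree is Db, so here it functions as bIII, borrowed from the parallel minor.

v, bIII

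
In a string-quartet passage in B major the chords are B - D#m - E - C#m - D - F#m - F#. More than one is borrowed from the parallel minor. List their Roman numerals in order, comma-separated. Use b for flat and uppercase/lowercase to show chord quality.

bIII, v

B major has the diatonic set B, C#m, D#m, E, F#, G#m, A#dim. Of the given chords, B, D#m, E, C#m and F# are diatonic. But D (D–F#–A) is foreign: the diatonic iii on degree 3 is D#m, whereas D comes from B minor. It is labeled bIII. But F#m (F#–A–C#) is foreign: the diatonic V on degree 5 is F#, whereas F#m comes from B minor. It is labeled v.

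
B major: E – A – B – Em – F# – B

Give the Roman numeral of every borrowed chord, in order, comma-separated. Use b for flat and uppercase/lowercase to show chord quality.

bVII, iv

In B major the diatonic chords are B, C#m, D#m, E, F#, G#m, A#dim. E, B and F# all belong to that set. But A (A–C#–E) is foreign: the diatonic vii° on degree 7 is A#dim, whereas A comes from B minor. It is labeled bVII. Em (E–G–B) doesn't fit — on degree 4 B major would have E (IV). Em is the degree-4 chord of B minor, so it is the borrowed iv.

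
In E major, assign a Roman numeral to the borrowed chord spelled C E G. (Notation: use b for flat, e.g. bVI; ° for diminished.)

bVI

The root C is the lowered 6th scale degree — diatonically E major has C# there. C–E–G is a major chord — the form found in E minor, not the diatonic vi (C#m). Borrowed into E major it is written bVI.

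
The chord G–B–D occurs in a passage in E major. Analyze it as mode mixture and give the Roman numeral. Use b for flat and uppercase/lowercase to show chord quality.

bIII

In E major scale degree 3 is G#; G is its lowered form, from E minor. G–B–D is a major chord — the form found in E minor, not the diatonic iii (G#m). Borrowed into E major it is written bIII.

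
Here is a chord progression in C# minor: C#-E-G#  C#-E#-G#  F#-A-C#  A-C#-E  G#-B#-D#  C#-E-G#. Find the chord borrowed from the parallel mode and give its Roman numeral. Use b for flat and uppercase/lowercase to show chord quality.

The diatonic triads in C# minor (with V from harmonic minor) are C#m, D#dim, E, F#m, G#, A, B. C#–E–G# = C#m, F#–A–C# = F#m, A–C#–E = A and G#–B#–D# = G# all belong to that set. But C#–E#–G# is foreign: the diatonic i on degree 1 is C#m, whereas C# comes from C# major. It is labeled I.

I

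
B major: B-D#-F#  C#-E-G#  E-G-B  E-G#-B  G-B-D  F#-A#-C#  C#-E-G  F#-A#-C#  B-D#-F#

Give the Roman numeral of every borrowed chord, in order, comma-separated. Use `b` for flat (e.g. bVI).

In B major the diatonic chords are B, C#m, D#m, E, F#, G#m, A#dim. Of the given chords, B–D#–F# = B, C#–E–G# = C#m, E–G#–B = E and F#–A#–C# = F# are diatonic. E–G–B is not: scale degree 4 in B major carries E (IV). In B minor the chord on that degree is Em, so here it functions as iv, borrowed from the parallel minor. G–B–D is not: scale degree 6 in B major carries G#m (vi). In B minor the chord on that degree is G, so here it functions as bVI, borrowed from the parallel minor. But C#–E–G is foreign: the diatonic ii on degree 2 is C#m, whereas C#dim comes from B minor. It is labeled ii°.

iv, bVI, ii°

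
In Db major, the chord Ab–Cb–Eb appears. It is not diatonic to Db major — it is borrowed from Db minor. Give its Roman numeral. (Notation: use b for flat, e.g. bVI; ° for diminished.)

The root Ab is the diatonic 5th degree of Db major; the borrowing shows in the chord quality. Diatonically Db major has Ab (V) on that degree; Ab–Cb–Eb is instead the minor chord native to Db minor, so it takes the label v.

v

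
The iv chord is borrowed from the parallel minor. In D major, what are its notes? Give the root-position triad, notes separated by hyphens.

G-Bb-D

iv is built on scale degree 4, which is G in both D major and its parallel. Building the minor chord from the parallel minor on G: G–Bb–D.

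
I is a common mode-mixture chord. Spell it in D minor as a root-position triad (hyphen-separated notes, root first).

D-F#-A

The root, D, is scale degree 1 — the same note in D minor and D major; only the chord quality changes. Building the major chord from the parallel major on D: D–F#–A.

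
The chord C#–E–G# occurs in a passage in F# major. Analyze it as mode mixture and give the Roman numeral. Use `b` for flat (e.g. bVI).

v

The root C# is the diatonic 5th degree of F# major; the borrowing shows in the chord quality. The diatonic chord on degree 5 would be C# (V), but C#–E–G# is the minor chord from F# minor. As a borrowed chord it is labeled v.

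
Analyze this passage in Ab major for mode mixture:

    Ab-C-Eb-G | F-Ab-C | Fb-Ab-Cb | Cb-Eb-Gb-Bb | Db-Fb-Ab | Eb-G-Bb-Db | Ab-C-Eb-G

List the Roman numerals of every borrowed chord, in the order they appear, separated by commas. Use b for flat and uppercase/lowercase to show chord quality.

The diatonic triads in Ab major are Ab, Bbm, Cm, Db, Eb, Fm, Gdim. Of the given chords, Ab–C–Eb–G = Abmaj7, F–Ab–C = Fm and Eb–G–Bb–Db = Eb7 are diatonic. Fb–Ab–Cb is not: scale degree 6 in Ab major carries Fm (vi). In Ab minor the chord on that degree is Fb, so here it functions as bVI, borrowed from the parallel minor. Cb–Eb–Gb–Bb is not: scale degree 3 in Ab major carries Cm (iii). In Ab minor the chord on that degree is Cbmaj7, so here it functions as bIIImaj7, borrowed from the parallel minor. But Db–Fb–Ab is foreign: the diatonic IV on degree 4 is Db, whereas Dbm comes from Ab minor. It is labeled iv.

bVI, bIIImaj7, iv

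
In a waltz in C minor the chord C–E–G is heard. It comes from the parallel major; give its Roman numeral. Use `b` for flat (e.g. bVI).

C is scale degree 1 in C minor. The diatonic chord on degree 1 would be Cm (i), but C–E–G is the major chord from C major. As a borrowed chord it is labeled I.

I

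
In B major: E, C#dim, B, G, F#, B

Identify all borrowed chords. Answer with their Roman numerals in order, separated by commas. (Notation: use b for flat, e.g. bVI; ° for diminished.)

B major has the diatonic set B, C#m, D#m, E, F#, G#m, A#dim. E, B and F# all belong to that set. C#dim (C#–E–G) is not: scale degree 2 in B major carries C#m (ii). In B minor the chord on that degree is C#dim, so here it functions as ii°, borrowed from the parallel minor. G (G–B–D) doesn't fit — on degree 6 B major would have G#m (vi). G is the degree-6 chord of B minor, so it is the borrowed bVI.

ii°, bVI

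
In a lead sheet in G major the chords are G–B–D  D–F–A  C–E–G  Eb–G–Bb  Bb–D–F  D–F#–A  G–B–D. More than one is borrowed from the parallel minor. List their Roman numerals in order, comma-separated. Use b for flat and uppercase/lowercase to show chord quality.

v, bVI, bIII

The diatonic triads in G major are G, Am, Bm, C, D, Em, F#dim. G–B–D = G, C–E–G = C and D–F#–A = D all belong to that set. But D–F–A is foreign: the diatonic V on degree 5 is D, whereas Dm comes from G minor. It is labeled v. Eb–G–Bb is not: scale degree 6 in G major carries Em (vi). In G minor the chord on that degree is Eb, so here it functions as bVI, borrowed from the parallel minor. Bb–D–F doesn't fit — on degree 3 G major would have Bm (iii). Bb is the degree-3 chord of G minor, so it is the borrowed bIII.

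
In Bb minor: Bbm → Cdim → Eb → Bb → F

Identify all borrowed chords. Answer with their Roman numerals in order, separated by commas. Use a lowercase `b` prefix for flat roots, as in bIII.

IV, I

In Bb minor (with V from harmonic minor) the diatonic chords are Bbm, Cdim, Db, Ebm, F, Gb, Ab. Bbm, Cdim and F are all diatonic. But Eb (Eb–G–Bb) is foreign: the diatonic iv on degree 4 is Ebm, whereas Eb comes from Bb major. It is labeled IV. Bb (Bb–D–F) is not: scale degree 1 in Bb minor carries Bbm (i). In Bb major the chord on that degree is Bb, so here it functions as I, borrowed from the parallel major.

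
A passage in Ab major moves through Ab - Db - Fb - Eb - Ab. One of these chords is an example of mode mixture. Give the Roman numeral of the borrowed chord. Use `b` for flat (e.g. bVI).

bVI

In Ab major the diatonic chords are Ab, Bbm, Cm, Db, Eb, Fm, Gdim. Of the given chords, Ab, Db and Eb are diatonic. Fb (Fb–Ab–Cb) doesn't fit — on degree 6 Ab major would have Fm (vi). Fb is the degree-6 chord of Ab minor, so it is the borrowed bVI.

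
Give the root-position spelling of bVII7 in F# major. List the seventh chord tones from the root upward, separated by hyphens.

Scale degree 7 in F# major is E#. bVII7 uses the lowered form, E, taken from F# minor. Stacking thirds in F# minor on E gives E–G#–B–D.

E-G#-B-D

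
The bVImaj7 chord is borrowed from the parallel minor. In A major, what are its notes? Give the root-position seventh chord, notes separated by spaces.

bVImaj7 is built on the lowered scale degree 6. In A major degree 6 is F#; lowered it becomes F. In A minor the chord on F is F–A–C–E.

F A C E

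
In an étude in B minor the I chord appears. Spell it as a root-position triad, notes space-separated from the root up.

B D# F#

I is built on scale degree 1, which is B in both B minor and its parallel. In B major the chord on B is B–D#–F#.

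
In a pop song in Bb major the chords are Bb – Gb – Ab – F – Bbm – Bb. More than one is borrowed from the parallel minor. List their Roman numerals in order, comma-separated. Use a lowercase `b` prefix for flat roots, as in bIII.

In Bb major the diatonic chords are Bb, Cm, Dm, Eb, F, Gm, Adim. Bb and F both belong to that set. Gb (Gb–Bb–Db) doesn't fit — on degree 6 Bb major would have Gm (vi). Gb is the degree-6 chord of Bb minor, so it is the borrowed bVI. But Ab (Ab–C–Eb) is foreign: the diatonic vii° on degree 7 is Adim, whereas Ab comes from Bb minor. It is labeled bVII. Bbm (Bb–Db–F) is not: scale degree 1 in Bb major carries Bb (I). In Bb minor the chord on that degree is Bbm, so here it functions as i, borrowed from the parallel minor.

bVI, bVII, i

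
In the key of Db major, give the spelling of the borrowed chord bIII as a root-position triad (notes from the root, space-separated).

Fb Ab Cb

Scale degree 3 in Db major is F. bIII uses the lowered form, Fb, taken from Db minor. Building the major chord from the parallel minor on Fb: Fb–Ab–Cb.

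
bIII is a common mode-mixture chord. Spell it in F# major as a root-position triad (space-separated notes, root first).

A C# E

bIII is built on the lowered scale degree 3. In F# major degree 3 is A#; lowered it becomes A. In F# minor the chord on A is A–C#–E.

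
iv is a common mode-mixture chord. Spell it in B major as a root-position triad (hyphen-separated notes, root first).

E-G-B

The root, E, is scale degree 4 — the same note in B major and B minor; only the chord quality changes. Building the minor chord from the parallel minor on E: E–G–B.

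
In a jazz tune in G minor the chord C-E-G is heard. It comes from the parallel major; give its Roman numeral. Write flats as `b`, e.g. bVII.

C is scale degree 4 in G minor. The diatonic chord on degree 4 would be Cm (iv), but C–E–G is the major chord from G major. As a borrowed chord it is labeled IV.

IV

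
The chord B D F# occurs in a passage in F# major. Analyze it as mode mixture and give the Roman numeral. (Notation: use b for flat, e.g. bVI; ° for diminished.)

The root B is the diatonic 4th degree of F# major; the borrowing shows in the chord quality. The diatonic chord on degree 4 would be B (IV), but B–D–F# is the minor chord from F# minor. As a borrowed chord it is labeled iv.

iv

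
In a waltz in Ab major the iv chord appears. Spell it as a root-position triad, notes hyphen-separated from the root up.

Db-Fb-Ab

The root, Db, is scale degree 4 — the same note in Ab major and Ab minor; only the chord quality changes. In Ab minor the chord on Db is Db–Fb–Ab.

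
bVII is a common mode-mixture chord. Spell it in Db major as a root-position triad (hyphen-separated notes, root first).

Cb-Eb-Gb

The root of bVII is the lowered 7th degree: C becomes Cb. Stacking thirds in Db minor on Cb gives Cb–Eb–Gb.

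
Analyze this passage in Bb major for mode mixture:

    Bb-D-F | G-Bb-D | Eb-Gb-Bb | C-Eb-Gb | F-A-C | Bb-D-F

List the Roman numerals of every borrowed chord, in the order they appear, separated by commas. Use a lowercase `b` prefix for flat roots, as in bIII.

The diatonic triads in Bb major are Bb, Cm, Dm, Eb, F, Gm, Adim. Of the given chords, Bb–D–F = Bb, G–Bb–D = Gm and F–A–C = F are diatonic. Eb–Gb–Bb is not: scale degree 4 in Bb major carries Eb (IV). In Bb minor the chord on that degree is Ebm, so here it functions as iv, borrowed from the parallel minor. C–Eb–Gb doesn't fit — on degree 2 Bb major would have Cm (ii). Cdim is the degree-2 chord of Bb minor, so it is the borrowed ii°.

iv, ii°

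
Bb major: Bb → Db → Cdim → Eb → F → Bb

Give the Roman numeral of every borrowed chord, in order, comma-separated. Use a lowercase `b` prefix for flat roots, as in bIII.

bIII, ii°

The diatonic triads in Bb major are Bb, Cm, Dm, Eb, F, Gm, Adim. Of the given chords, Bb, Eb and F are diatonic. But Db (Db–F–Ab) is foreign: the diatonic iii on degree 3 is Dm, whereas Db comes from Bb minor. It is labeled bIII. Cdim (C–Eb–Gb) is not: scale degree 2 in Bb major carries Cm (ii). In Bb minor the chord on that degree is Cdim, so here it functions as ii°, borrowed from the parallel minor.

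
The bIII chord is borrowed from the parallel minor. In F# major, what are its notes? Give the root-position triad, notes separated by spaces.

The root of bIII is the lowered 3rd degree: A# becomes A. Stacking thirds in F# minor on A gives A–C#–E.

A C# E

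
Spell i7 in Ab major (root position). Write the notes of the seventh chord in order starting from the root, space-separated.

Ab Cb Eb Gb

The root, Ab, is scale degree 1 — the same note in Ab major and Ab minor; only the chord quality changes. Stacking thirds in Ab minor on Ab gives Ab–Cb–Eb–Gb.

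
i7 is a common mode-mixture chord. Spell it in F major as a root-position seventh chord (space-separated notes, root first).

F Ab C Eb

i7 is built on scale degree 1, which is F in both F major and its parallel. Building the minor-seventh chord from the parallel minor on F: F–Ab–C–Eb.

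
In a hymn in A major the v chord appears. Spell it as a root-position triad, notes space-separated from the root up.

The root, E, is scale degree 5 — the same note in A major and A minor; only the chord quality changes. In A minor the chord on E is E–G–B.

E G B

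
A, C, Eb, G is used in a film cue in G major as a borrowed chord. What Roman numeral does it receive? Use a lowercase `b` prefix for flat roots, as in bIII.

iiø7

A is scale degree 2 in G major. Diatonically G major has Am (ii) on that degree; A–C–Eb–G is instead the half-diminished-seventh chord native to G minor, so it takes the label iiø7.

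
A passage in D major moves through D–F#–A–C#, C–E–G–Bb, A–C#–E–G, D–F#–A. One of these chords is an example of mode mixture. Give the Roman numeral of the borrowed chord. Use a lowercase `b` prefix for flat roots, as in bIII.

D major has the diatonic set D, Em, F#m, G, A, Bm, C#dim. D–F#–A–C# = Dmaj7, A–C#–E–G = A7 and D–F#–A = D all belong to that set. But C–E–G–Bb is foreign: the diatonic vii° on degree 7 is C#dim, whereas C7 comes from D minor. It is labeled bVII7.

bVII7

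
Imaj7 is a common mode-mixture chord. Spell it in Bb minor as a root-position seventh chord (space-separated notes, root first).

The root, Bb, is scale degree 1 — the same note in Bb minor and Bb major; only the chord quality changes. Stacking thirds in Bb major on Bb gives Bb–D–F–A.

Bb D F A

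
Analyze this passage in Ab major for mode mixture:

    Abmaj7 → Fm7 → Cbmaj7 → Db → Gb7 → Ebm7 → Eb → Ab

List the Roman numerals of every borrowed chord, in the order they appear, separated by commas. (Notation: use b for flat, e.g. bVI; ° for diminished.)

bIIImaj7, bVII7, v7

The diatonic triads in Ab major are Ab, Bbm, Cm, Db, Eb, Fm, Gdim. Of the given chords, Abmaj7, Fm7, Db, Eb and Ab are diatonic. But Cbmaj7 (Cb–Eb–Gb–Bb) is foreign: the diatonic iii on degree 3 is Cm, whereas Cbmaj7 comes from Ab minor. It is labeled bIIImaj7. Gb7 (Gb–Bb–Db–Fb) doesn't fit — on degree 7 Ab major would have Gdim (vii°). Gb7 is the degree-7 chord of Ab minor, so it is the borrowed bVII7. But Ebm7 (Eb–Gb–Bb–Db) is foreign: the diatonic V on degree 5 is Eb, whereas Ebm7 comes from Ab minor. It is labeled v7.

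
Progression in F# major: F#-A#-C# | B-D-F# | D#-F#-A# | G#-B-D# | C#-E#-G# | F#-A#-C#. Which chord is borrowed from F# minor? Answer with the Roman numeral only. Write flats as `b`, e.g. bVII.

iv

The diatonic triads in F# major are F#, G#m, A#m, B, C#, D#m, E#dim. F#–A#–C# = F#, D#–F#–A# = D#m, G#–B–D# = G#m and C#–E#–G# = C# are all diatonic. B–D–F# is not: scale degree 4 in F# major carries B (IV). In F# minor the chord on that degree is Bm, so here it functions as iv, borrowed from the parallel minor.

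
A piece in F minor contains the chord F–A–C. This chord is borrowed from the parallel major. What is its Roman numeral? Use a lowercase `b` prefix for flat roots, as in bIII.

F is scale degree 1 in F minor. F–A–C is a major chord — the form found in F major, not the diatonic i (Fm). Borrowed into F minor it is written I.

I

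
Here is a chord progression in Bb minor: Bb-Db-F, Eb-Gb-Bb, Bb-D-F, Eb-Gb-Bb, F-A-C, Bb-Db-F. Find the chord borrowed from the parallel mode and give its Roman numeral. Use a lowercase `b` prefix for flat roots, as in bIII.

I

Bb minor has the diatonic set Bbm, Cdim, Db, Ebm, F, Gb, Ab (with V from harmonic minor). Of the given chords, Bb–Db–F = Bbm, Eb–Gb–Bb = Ebm and F–A–C = F are diatonic. Bb–D–F is not: scale degree 1 in Bb minor carries Bbm (i). In Bb major the chord on that degree is Bb, so here it functions as I, borrowed from the parallel major.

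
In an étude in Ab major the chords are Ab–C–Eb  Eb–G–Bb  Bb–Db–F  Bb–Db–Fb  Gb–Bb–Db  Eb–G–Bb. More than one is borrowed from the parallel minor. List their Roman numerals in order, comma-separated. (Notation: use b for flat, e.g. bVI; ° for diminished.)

ii°, bVII

In Ab major the diatonic chords are Ab, Bbm, Cm, Db, Eb, Fm, Gdim. Ab–C–Eb = Ab, Eb–G–Bb = Eb and Bb–Db–F = Bbm are all diatonic. Bb–Db–Fb doesn't fit — on degree 2 Ab major would have Bbm (ii). Bbdim is the degree-2 chord of Ab minor, so it is the borrowed ii°. But Gb–Bb–Db is foreign: the diatonic vii° on degree 7 is Gdim, whereas Gb comes from Ab minor. It is labeled bVII.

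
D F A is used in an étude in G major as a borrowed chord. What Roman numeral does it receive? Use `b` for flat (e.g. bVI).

v

The root D is the diatonic 5th degree of G major; the borrowing shows in the chord quality. The diatonic chord on degree 5 would be D (V), but D–F–A is the minor chord from G minor. As a borrowed chord it is labeled v.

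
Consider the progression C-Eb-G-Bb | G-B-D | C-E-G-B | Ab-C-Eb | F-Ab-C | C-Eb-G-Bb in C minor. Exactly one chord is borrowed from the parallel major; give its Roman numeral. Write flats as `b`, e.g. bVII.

Imaj7

C minor has the diatonic set Cm, Ddim, Eb, Fm, G, Ab, Bb (with V from harmonic minor). C–Eb–G–Bb = Cm7, G–B–D = G, Ab–C–Eb = Ab and F–Ab–C = Fm are all diatonic. C–E–G–B is not: scale degree 1 in C minor carries Cm (i). In C major the chord on that degree is Cmaj7, so here it functions as Imaj7, borrowed from the parallel major.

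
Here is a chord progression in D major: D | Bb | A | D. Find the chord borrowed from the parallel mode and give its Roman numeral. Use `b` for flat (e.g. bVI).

bVI

D major has the diatonic set D, Em, F#m, G, A, Bm, C#dim. D and A are both diatonic. Bb (Bb–D–F) doesn't fit — on degree 6 D major would have Bm (vi). Bb is the degree-6 chord of D minor, so it is the borrowed bVI.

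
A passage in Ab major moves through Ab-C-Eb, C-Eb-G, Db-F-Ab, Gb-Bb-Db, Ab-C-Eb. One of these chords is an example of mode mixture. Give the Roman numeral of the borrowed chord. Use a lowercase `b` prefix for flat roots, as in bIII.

bVII

In Ab major the diatonic chords are Ab, Bbm, Cm, Db, Eb, Fm, Gdim. Of the given chords, Ab–C–Eb = Ab, C–Eb–G = Cm and Db–F–Ab = Db are diatonic. But Gb–Bb–Db is foreign: the diatonic vii° on degree 7 is Gdim, whereas Gb comes from Ab minor. It is labeled bVII.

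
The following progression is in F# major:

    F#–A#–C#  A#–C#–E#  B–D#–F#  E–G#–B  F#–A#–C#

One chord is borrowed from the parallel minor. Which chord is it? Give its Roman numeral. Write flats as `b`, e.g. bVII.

In F# major the diatonic chords are F#, G#m, A#m, B, C#, D#m, E#dim. F#–A#–C# = F#, A#–C#–E# = A#m and B–D#–F# = B all belong to that set. E–G#–B doesn't fit — on degree 7 F# major would have E#dim (vii°). E is the degree-7 chord of F# minor, so it is the borrowed bVII.

bVII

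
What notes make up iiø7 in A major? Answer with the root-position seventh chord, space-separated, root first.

B D F A

The root, B, is scale degree 2 — the same note in A major and A minor; only the chord quality changes. Stacking thirds in A minor on B gives B–D–F–A.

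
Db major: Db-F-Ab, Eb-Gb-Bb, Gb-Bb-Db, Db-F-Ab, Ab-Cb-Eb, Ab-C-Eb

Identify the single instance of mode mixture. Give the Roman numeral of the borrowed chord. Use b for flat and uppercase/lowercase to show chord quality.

v

Db major has the diatonic set Db, Ebm, Fm, Gb, Ab, Bbm, Cdim. Db–F–Ab = Db, Eb–Gb–Bb = Ebm, Gb–Bb–Db = Gb and Ab–C–Eb = Ab all belong to that set. Ab–Cb–Eb is not: scale degree 5 in Db major carries Ab (V). In Db minor the chord on that degree is Abm, so here it functions as v, borrowed from the parallel minor.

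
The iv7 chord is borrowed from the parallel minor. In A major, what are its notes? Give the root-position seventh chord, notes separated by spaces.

D F A C

iv7 is built on scale degree 4, which is D in both A major and its parallel. In A minor the chord on D is D–F–A–C.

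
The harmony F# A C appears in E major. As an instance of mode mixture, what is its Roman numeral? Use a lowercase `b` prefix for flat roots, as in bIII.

ii°

The root F# is the diatonic 2nd degree of E major; the borrowing shows in the chord quality. The diatonic chord on degree 2 would be F#m (ii), but F#–A–C is the diminished chord from E minor. As a borrowed chord it is labeled ii°.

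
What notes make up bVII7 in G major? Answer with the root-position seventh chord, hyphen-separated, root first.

bVII7 is built on the lowered scale degree 7. In G major degree 7 is F#; lowered it becomes F. Building the dominant-seventh chord from the parallel minor on F: F–A–C–Eb.

F-A-C-Eb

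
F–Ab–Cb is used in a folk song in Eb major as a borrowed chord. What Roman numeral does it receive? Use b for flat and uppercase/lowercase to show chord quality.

F is scale degree 2 in Eb major. The diatonic chord on degree 2 would be Fm (ii), but F–Ab–Cb is the diminished chord from Eb minor. As a borrowed chord it is labeled ii°.

ii°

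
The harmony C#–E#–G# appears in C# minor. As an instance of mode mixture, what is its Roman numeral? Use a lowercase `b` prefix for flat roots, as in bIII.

I

The root C# is the diatonic 1st degree of C# minor; the borrowing shows in the chord quality. The diatonic chord on degree 1 would be C#m (i), but C#–E#–G# is the major chord from C# major. As a borrowed chord it is labeled I.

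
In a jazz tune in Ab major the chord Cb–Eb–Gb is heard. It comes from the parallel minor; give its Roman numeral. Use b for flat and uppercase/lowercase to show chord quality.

bIII

The root Cb is the lowered 3rd scale degree — diatonically Ab major has C there. Diatonically Ab major has Cm (iii) on that degree; Cb–Eb–Gb is instead the major chord native to Ab minor, so it takes the label bIII.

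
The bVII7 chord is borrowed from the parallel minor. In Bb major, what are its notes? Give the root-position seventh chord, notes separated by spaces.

Ab C Eb Gb

Scale degree 7 in Bb major is A. bVII7 uses the lowered form, Ab, taken from Bb minor. Stacking thirds in Bb minor on Ab gives Ab–C–Eb–Gb.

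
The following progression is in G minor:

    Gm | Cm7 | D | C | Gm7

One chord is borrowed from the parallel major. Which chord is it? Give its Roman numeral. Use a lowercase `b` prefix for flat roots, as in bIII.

The diatonic triads in G minor (with V from harmonic minor) are Gm, Adim, Bb, Cm, D, Eb, F. Gm, Cm7, D and Gm7 all belong to that set. C (C–E–G) is not: scale degree 4 in G minor carries Cm (iv). In G major the chord on that degree is C, so here it functions as IV, borrowed from the parallel major.

IV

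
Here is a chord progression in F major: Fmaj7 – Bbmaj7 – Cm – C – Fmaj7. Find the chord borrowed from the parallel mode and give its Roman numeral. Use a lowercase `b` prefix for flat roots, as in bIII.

In F major the diatonic chords are F, Gm, Am, Bb, C, Dm, Edim. Fmaj7, Bbmaj7 and C all belong to that set. Cm (C–Eb–G) is not: scale degree 5 in F major carries C (V). In F minor the chord on that degree is Cm, so here it functions as v, borrowed from the parallel minor.

v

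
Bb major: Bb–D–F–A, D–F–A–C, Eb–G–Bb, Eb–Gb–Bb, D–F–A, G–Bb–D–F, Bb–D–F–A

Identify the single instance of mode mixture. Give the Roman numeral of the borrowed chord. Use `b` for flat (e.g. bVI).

iv

Bb major has the diatonic set Bb, Cm, Dm, Eb, F, Gm, Adim. Of the given chords, Bb–D–F–A = Bbmaj7, D–F–A–C = Dm7, Eb–G–Bb = Eb, D–F–A = Dm and G–Bb–D–F = Gm7 are diatonic. But Eb–Gb–Bb is foreign: the diatonic IV on degree 4 is Eb, whereas Ebm comes from Bb minor. It is labeled iv.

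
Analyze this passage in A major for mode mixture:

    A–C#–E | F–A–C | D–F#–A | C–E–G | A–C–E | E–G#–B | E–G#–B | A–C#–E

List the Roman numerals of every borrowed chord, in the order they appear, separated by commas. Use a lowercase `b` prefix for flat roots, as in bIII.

bVI, bIII, i

A major has the diatonic set A, Bm, C#m, D, E, F#m, G#dim. A–C#–E = A, D–F#–A = D and E–G#–B = E all belong to that set. F–A–C is not: scale degree 6 in A major carries F#m (vi). In A minor the chord on that degree is F, so here it functions as bVI, borrowed from the parallel minor. But C–E–G is foreign: the diatonic iii on degree 3 is C#m, whereas C comes from A minor. It is labeled bIII. A–C–E doesn't fit — on degree 1 A major would have A (I). Am is the degree-1 chord of A minor, so it is the borrowed i.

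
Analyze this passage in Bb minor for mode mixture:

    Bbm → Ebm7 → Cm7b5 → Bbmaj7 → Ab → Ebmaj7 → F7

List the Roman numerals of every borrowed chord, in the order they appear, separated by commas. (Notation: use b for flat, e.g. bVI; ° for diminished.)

The diatonic triads in Bb minor (with V from harmonic minor) are Bbm, Cdim, Db, Ebm, F, Gb, Ab. Bbm, Ebm7, Cm7b5, Ab and F7 all belong to that set. Bbmaj7 (Bb–D–F–A) is not: scale degree 1 in Bb minor carries Bbm (i). In Bb major the chord on that degree is Bbmaj7, so here it functions as Imaj7, borrowed from the parallel major. Ebmaj7 (Eb–G–Bb–D) is not: scale degree 4 in Bb minor carries Ebm (iv). In Bb major the chord on that degree is Ebmaj7, so here it functions as IVmaj7, borrowed from the parallel major.

Imaj7, IVmaj7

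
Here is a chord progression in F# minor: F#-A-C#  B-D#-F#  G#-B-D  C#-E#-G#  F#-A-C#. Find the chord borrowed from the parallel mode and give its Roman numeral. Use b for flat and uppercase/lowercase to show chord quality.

The diatonic triads in F# minor (with V from harmonic minor) are F#m, G#dim, A, Bm, C#, D, E. Of the given chords, F#–A–C# = F#m, G#–B–D = G#dim and C#–E#–G# = C# are diatonic. B–D#–F# is not: scale degree 4 in F# minor carries Bm (iv). In F# major the chord on that degree is B, so here it functions as IV, borrowed from the parallel major.

IV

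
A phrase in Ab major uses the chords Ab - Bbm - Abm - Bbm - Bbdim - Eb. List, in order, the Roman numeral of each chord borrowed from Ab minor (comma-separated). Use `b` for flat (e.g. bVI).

i, ii°

Ab major has the diatonic set Ab, Bbm, Cm, Db, Eb, Fm, Gdim. Ab, Bbm and Eb are all diatonic. Abm (Ab–Cb–Eb) doesn't fit — on degree 1 Ab major would have Ab (I). Abm is the degree-1 chord of Ab minor, so it is the borrowed i. Bbdim (Bb–Db–Fb) doesn't fit — on degree 2 Ab major would have Bbm (ii). Bbdim is the degree-2 chord of Ab minor, so it is the borrowed ii°.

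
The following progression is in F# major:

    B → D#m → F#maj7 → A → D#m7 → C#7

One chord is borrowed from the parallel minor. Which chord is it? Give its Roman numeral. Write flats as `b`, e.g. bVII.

bIII

F# major has the diatonic set F#, G#m, A#m, B, C#, D#m, E#dim. B, D#m, F#maj7, D#m7 and C#7 are all diatonic. But A (A–C#–E) is foreign: the diatonic iii on degree 3 is A#m, whereas A comes from F# minor. It is labeled bIII.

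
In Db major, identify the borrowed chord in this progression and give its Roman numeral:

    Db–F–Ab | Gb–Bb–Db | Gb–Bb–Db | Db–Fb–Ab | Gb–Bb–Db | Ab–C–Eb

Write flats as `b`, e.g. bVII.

In Db major the diatonic chords are Db, Ebm, Fm, Gb, Ab, Bbm, Cdim. Db–F–Ab = Db, Gb–Bb–Db = Gb and Ab–C–Eb = Ab are all diatonic. Db–Fb–Ab doesn't fit — on degree 1 Db major would have Db (I). Dbm is the degree-1 chord of Db minor, so it is the borrowed i.

i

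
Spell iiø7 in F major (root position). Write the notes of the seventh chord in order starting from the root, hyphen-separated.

iiø7 is built on scale degree 2, which is G in both F major and its parallel. Building the half-diminished-seventh chord from the parallel minor on G: G–Bb–Db–F.

G-Bb-Db-F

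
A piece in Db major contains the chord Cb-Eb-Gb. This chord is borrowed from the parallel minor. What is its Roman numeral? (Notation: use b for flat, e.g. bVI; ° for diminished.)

Cb is the lowered form of scale degree 7 in Db major (the diatonic degree 7 is C). Cb–Eb–Gb is a major chord — the form found in Db minor, not the diatonic vii° (Cdim). Borrowed into Db major it is written bVII.

bVII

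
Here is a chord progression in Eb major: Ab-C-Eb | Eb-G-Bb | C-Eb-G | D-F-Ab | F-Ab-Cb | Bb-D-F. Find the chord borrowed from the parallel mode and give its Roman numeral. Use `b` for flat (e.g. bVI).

ii°

Eb major has the diatonic set Eb, Fm, Gm, Ab, Bb, Cm, Ddim. Of the given chords, Ab–C–Eb = Ab, Eb–G–Bb = Eb, C–Eb–G = Cm, D–F–Ab = Ddim and Bb–D–F = Bb are diatonic. But F–Ab–Cb is foreign: the diatonic ii on degree 2 is Fm, whereas Fdim comes from Eb minor. It is labeled ii°.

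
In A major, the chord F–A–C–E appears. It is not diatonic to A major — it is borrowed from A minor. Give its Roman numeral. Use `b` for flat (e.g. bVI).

bVImaj7

F is the lowered form of scale degree 6 in A major (the diatonic degree 6 is F#). The diatonic chord on degree 6 would be F#m (vi), but F–A–C–E is the major-seventh chord from A minor. As a borrowed chord it is labeled bVImaj7.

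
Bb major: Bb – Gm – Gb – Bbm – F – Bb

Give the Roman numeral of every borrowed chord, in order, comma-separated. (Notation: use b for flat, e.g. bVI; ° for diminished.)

In Bb major the diatonic chords are Bb, Cm, Dm, Eb, F, Gm, Adim. Bb, Gm and F all belong to that set. Gb (Gb–Bb–Db) is not: scale degree 6 in Bb major carries Gm (vi). In Bb minor the chord on that degree is Gb, so here it functions as bVI, borrowed from the parallel minor. But Bbm (Bb–Db–F) is foreign: the diatonic I on degree 1 is Bb, whereas Bbm comes from Bb minor. It is labeled i.

bVI, i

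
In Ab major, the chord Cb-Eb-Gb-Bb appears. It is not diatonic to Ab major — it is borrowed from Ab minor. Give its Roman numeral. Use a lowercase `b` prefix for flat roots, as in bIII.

The root Cb is the lowered 3rd scale degree — diatonically Ab major has C there. Cb–Eb–Gb–Bb is a major-seventh chord — the form found in Ab minor, not the diatonic iii (Cm). Borrowed into Ab major it is written bIIImaj7.

bIIImaj7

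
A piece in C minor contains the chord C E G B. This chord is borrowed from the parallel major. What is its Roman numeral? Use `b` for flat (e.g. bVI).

Imaj7

C is scale degree 1 in C minor. The diatonic chord on degree 1 would be Cm (i), but C–E–G–B is the major-seventh chord from C major. As a borrowed chord it is labeled Imaj7.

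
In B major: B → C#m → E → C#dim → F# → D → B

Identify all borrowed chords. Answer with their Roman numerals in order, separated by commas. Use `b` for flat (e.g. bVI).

In B major the diatonic chords are B, C#m, D#m, E, F#, G#m, A#dim. Of the given chords, B, C#m, E and F# are diatonic. But C#dim (C#–E–G) is foreign: the diatonic ii on degree 2 is C#m, whereas C#dim comes from B minor. It is labeled ii°. But D (D–F#–A) is foreign: the diatonic iii on degree 3 is D#m, whereas D comes from B minor. It is labeled bIII.

ii°, bIII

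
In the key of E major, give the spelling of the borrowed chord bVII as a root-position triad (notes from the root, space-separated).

Scale degree 7 in E major is D#. bVII uses the lowered form, D, taken from E minor. Building the major chord from the parallel minor on D: D–F#–A.

D F# A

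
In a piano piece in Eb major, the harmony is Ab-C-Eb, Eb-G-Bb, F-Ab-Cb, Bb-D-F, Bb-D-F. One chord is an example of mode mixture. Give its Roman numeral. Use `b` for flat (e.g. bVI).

The diatonic triads in Eb major are Eb, Fm, Gm, Ab, Bb, Cm, Ddim. Ab–C–Eb = Ab, Eb–G–Bb = Eb and Bb–D–F = Bb all belong to that set. But F–Ab–Cb is foreign: the diatonic ii on degree 2 is Fm, whereas Fdim comes from Eb minor. It is labeled ii°.

ii°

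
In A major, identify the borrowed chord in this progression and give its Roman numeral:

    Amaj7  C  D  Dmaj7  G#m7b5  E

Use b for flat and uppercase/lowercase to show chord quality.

bIII

In A major the diatonic chords are A, Bm, C#m, D, E, F#m, G#dim. Of the given chords, Amaj7, D, Dmaj7, G#m7b5 and E are diatonic. C (C–E–G) doesn't fit — on degree 3 A major would have C#m (iii). C is the degree-3 chord of A minor, so it is the borrowed bIII.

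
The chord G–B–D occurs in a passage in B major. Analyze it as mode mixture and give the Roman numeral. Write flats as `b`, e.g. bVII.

The root G is the lowered 6th scale degree — diatonically B major has G# there. Diatonically B major has G#m (vi) on that degree; G–B–D is instead the major chord native to B minor, so it takes the label bVI.

bVI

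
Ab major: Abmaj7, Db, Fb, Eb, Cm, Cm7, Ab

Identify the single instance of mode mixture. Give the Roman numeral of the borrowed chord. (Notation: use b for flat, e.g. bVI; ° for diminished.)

bVI

In Ab major the diatonic chords are Ab, Bbm, Cm, Db, Eb, Fm, Gdim. Of the given chords, Abmaj7, Db, Eb, Cm, Cm7 and Ab are diatonic. But Fb (Fb–Ab–Cb) is foreign: the diatonic vi on degree 6 is Fm, whereas Fb comes from Ab minor. It is labeled bVI.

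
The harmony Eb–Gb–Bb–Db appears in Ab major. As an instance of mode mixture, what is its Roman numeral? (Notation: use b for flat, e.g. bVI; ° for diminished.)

The root Eb is the diatonic 5th degree of Ab major; the borrowing shows in the chord quality. Diatonically Ab major has Eb (V) on that degree; Eb–Gb–Bb–Db is instead the minor-seventh chord native to Ab minor, so it takes the label v7.

v7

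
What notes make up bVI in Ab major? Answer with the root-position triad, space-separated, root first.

bVI is built on the lowered scale degree 6. In Ab major degree 6 is F; lowered it becomes Fb. In Ab minor the chord on Fb is Fb–Ab–Cb.

Fb Ab Cb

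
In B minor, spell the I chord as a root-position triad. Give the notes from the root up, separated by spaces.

B D# F#

I is built on scale degree 1, which is B in both B minor and its parallel. Stacking thirds in B major on B gives B–D#–F#.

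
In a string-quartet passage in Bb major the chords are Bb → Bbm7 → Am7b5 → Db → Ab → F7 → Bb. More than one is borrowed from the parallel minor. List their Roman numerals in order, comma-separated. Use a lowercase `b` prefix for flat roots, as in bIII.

Bb major has the diatonic set Bb, Cm, Dm, Eb, F, Gm, Adim. Bb, Am7b5 and F7 are all diatonic. Bbm7 (Bb–Db–F–Ab) is not: scale degree 1 in Bb major carries Bb (I). In Bb minor the chord on that degree is Bbm7, so here it functions as i7, borrowed from the parallel minor. Db (Db–F–Ab) doesn't fit — on degree 3 Bb major would have Dm (iii). Db is the degree-3 chord of Bb minor, so it is the borrowed bIII. Ab (Ab–C–Eb) is not: scale degree 7 in Bb major carries Adim (vii°). In Bb minor the chord on that degree is Ab, so here it functions as bVII, borrowed from the parallel minor.

i7, bIII, bVII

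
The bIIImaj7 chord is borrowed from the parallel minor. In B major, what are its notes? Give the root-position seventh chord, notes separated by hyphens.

D-F#-A-C#

The root of bIIImaj7 is the lowered 3rd degree: D# becomes D. Stacking thirds in B minor on D gives D–F#–A–C#.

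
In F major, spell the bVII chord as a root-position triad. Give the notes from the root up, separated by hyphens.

The root of bVII is the lowered 7th degree: E becomes Eb. In F minor the chord on Eb is Eb–G–Bb.

Eb-G-Bb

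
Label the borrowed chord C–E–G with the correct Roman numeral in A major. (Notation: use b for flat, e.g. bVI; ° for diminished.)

bIII

C is the lowered form of scale degree 3 in A major (the diatonic degree 3 is C#). Diatonically A major has C#m (iii) on that degree; C–E–G is instead the major chord native to A minor, so it takes the label bIII.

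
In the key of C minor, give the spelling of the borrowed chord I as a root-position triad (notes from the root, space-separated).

C E G

The root, C, is scale degree 1 — the same note in C minor and C major; only the chord quality changes. Stacking thirds in C major on C gives C–E–G.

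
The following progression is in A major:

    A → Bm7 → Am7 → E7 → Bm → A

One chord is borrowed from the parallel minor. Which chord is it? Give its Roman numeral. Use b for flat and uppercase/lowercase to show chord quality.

i7

In A major the diatonic chords are A, Bm, C#m, D, E, F#m, G#dim. Of the given chords, A, Bm7, E7 and Bm are diatonic. But Am7 (A–C–E–G) is foreign: the diatonic I on degree 1 is A, whereas Am7 comes from A minor. It is labeled i7.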